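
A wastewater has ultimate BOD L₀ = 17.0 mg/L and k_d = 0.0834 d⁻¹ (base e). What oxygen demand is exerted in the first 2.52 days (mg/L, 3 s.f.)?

y_t = L₀(1 − e^(−k_d t)) = 17.0 × (1 − e^(−0.0834×2.52))
= 17.0 × (1 − 0.8104) = 17.0 × 0.1896 = 3.222 mg/L.

y ≈ 3.22 mg/L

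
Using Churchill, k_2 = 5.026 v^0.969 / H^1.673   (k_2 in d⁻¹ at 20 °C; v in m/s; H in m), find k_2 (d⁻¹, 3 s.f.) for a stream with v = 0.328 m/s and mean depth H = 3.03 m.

k_2 ≈ 0.267 d⁻¹

k_2 = 5.026 × 0.328^0.969 / 3.03^1.673 = 5.026 × 0.3395 / 6.389 = 0.2671 d⁻¹.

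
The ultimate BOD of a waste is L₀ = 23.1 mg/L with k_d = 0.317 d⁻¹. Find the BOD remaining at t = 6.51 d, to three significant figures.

L ≈ 2.93 mg/L

L_t = L₀ e^(−k_d t) = 23.1 × e^(−0.317×6.51) = 23.1 × 0.1270 = 2.933 mg/L.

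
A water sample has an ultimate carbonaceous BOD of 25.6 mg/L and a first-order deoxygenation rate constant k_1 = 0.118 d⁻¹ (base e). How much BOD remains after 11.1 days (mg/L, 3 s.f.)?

L_t = L₀ e^(−k_1 t) = 25.6 × e^(−0.118×11.1) = 25.6 × 0.2699 = 6.909 mg/L.

L ≈ 6.91 mg/L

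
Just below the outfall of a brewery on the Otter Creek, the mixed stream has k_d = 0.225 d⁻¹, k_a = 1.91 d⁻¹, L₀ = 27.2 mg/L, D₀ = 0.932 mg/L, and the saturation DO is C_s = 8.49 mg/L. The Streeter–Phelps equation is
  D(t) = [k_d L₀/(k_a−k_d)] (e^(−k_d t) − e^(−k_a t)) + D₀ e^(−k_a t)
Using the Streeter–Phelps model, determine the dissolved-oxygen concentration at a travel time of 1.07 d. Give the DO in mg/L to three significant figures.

DO ≈ 5.98 mg/L

k_d L₀/(k_a−k_d) = 0.225×27.2/(1.91−0.225) = 6.120/1.685 = 3.632 mg/L.
e^(−k_d t) = e^(−0.225×1.070) = 0.7860; e^(−k_a t) = e^(−1.91×1.070) = 0.1295.
D = 3.632 × (0.7860 − 0.1295) + 0.932 × 0.1295 = 2.384 + 0.1207 = 2.505 mg/L.
DO = C_s − D = 8.49 − 2.505 = 5.985 mg/L.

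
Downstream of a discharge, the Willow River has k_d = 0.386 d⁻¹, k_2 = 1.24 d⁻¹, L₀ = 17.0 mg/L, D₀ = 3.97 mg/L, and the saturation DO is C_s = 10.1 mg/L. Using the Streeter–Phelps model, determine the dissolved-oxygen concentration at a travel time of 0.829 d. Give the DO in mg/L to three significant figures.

DO ≈ 5.85 mg/L

k_d L₀/(k_2−k_d) = 0.386×17.0/(1.24−0.386) = 6.562/0.8540 = 7.684 mg/L.
e^(−k_d t) = e^(−0.386×0.8290) = 0.7262; e^(−k_2 t) = e^(−1.24×0.8290) = 0.3577.
D = 7.684 × (0.7262 − 0.3577) + 3.97 × 0.3577 = 2.831 + 1.420 = 4.251 mg/L.
DO = C_s − D = 10.1 − 4.251 = 5.849 mg/L.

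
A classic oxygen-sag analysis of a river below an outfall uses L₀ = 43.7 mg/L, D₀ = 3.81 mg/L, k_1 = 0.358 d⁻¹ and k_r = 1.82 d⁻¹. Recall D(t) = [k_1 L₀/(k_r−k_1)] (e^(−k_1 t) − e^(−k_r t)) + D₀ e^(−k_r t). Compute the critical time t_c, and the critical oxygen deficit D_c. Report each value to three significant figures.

t_c = [1/(k_r−k_1)] ln[(k_r/k_1)(1 − D₀(k_r−k_1)/(k_1 L₀))]
= [1/(1.82−0.358)] ln[(1.82/0.358)(1 − 3.81×1.462/(0.358×43.7))]
= (1/1.462) ln[5.084 × 0.6440] = 0.6840 × ln(3.274) = 0.6840 × 1.186 = 0.8112 d.
D_c = (k_1/k_r) L₀ e^(−k_1 t_c) = (0.358/1.82) × 43.7 × e^(−0.358×0.8112) = 0.1967 × 43.7 × 0.7480 = 6.429 mg/L.

t_c ≈ 0.811 d; D_c ≈ 6.43 mg/L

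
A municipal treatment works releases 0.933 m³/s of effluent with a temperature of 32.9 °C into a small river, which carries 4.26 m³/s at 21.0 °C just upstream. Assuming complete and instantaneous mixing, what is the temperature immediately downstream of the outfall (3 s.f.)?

Flow-weighted mixing: C = (Q_r C_r + Q_w C_w)/(Q_r + Q_w)
= (4.26×21.0 + 0.933×32.9)/(4.26 + 0.933) = 120.2/5.193 = 23.14 °C.

23.1 °C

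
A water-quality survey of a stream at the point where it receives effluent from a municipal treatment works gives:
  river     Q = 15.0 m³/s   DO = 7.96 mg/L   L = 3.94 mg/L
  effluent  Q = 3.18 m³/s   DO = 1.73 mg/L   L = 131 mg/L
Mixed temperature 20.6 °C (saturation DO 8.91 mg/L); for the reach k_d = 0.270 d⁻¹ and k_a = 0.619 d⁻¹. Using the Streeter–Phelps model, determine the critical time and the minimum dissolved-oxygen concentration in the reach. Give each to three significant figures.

Mixed DO = (15.0×7.96 + 3.18×1.73)/(15.0+3.18) = 124.9/18.18 = 6.870 mg/L.
Mixed L₀ = (15.0×3.94 + 3.18×131)/(18.18) = 475.7/18.18 = 26.17 mg/L.
Initial deficit D₀ = C_s − DO₀ = 8.91 − 6.870 = 2.040 mg/L.
t_c = (1/0.3490) ln[(0.619/0.270)(1 − 2.040×0.3490/(0.270×26.17))] = 2.865 × ln(2.062) = 2.073 d.
D_c = (0.270/0.619) × 26.17 × e^(−0.270×2.073) = 0.4362 × 26.17 × 0.5714 = 6.521 mg/L.
Minimum DO = 8.91 − 6.521 = 2.389 mg/L.

t_c ≈ 2.07 d; minimum DO ≈ 2.39 mg/L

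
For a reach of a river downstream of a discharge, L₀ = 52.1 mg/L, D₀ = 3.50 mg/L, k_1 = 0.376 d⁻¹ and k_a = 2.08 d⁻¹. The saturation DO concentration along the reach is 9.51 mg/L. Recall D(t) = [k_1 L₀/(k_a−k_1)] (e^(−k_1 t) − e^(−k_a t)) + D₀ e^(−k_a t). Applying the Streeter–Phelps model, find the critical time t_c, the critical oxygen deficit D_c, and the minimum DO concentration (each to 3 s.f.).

At the critical point dD/dt = 0, so k_1 L₀ e^(−k_1 t) = k_a D. Substituting D(t) from the Streeter–Phelps equation and solving for t gives
t_c = ln[(k_a/k_1)(1 − D₀(k_a−k_1)/(k_1 L₀))] / (k_a−k_1).
Here k_a−k_1 = 1.704 d⁻¹ and 1 − D₀(k_a−k_1)/(k_1 L₀) = 1 − 3.50×1.704/(0.376×52.1) = 0.6956, so
t_c = ln(5.532 × 0.6956) / 1.704 = 1.347 / 1.704 = 0.7908 d.
D_c = (k_1/k_a) L₀ e^(−k_1 t_c) = (0.376/2.08) × 52.1 × e^(−0.376×0.7908) = 0.1808 × 52.1 × 0.7428 = 6.996 mg/L.
Minimum DO = C_s − D_c = 9.51 − 6.996 = 2.514 mg/L.

t_c ≈ 0.791 d; D_c ≈ 7.00 mg/L; min DO ≈ 2.51 mg/L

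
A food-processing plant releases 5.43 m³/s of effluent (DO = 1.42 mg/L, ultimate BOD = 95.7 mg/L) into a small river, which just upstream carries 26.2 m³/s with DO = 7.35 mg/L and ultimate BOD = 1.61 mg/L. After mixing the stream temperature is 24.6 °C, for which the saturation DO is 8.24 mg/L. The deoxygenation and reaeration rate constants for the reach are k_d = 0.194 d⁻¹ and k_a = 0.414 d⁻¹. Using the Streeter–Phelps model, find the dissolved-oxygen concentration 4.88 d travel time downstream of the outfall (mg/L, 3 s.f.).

DO ≈ 3.99 mg/L

Mixed DO = (26.2×7.35 + 5.43×1.42)/(26.2+5.43) = 200.3/31.63 = 6.332 mg/L.
Mixed L₀ = (26.2×1.61 + 5.43×95.7)/(31.63) = 561.8/31.63 = 17.76 mg/L.
Initial deficit D₀ = C_s − DO₀ = 8.24 − 6.332 = 1.908 mg/L.
D(4.88) = [0.194×17.76/(0.414−0.194)](e^(−0.194×4.88) − e^(−0.414×4.88)) + 1.908 e^(−0.414×4.88)
= 15.66 × (0.3880 − 0.1326) + 1.908 × 0.1326 = 4.253 mg/L.
DO = 8.24 − 4.253 = 3.987 mg/L.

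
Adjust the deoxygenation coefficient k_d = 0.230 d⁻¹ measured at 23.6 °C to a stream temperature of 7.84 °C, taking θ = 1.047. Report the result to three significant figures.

k_d ≈ 0.112 d⁻¹

k_d(T₂) = k_d(T₁) · θ^(T₂−T₁) = 0.230 × 1.047^(7.84−23.6)
= 0.230 × 1.047^-15.8 = 0.230 × 0.4849 = 0.1115 d⁻¹.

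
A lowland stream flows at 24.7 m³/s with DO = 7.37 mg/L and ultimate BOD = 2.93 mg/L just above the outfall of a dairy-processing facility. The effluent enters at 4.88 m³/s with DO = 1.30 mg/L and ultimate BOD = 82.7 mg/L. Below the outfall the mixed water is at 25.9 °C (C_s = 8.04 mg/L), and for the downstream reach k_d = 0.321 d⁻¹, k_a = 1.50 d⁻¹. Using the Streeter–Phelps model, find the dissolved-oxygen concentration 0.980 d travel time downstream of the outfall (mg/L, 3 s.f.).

DO ≈ 5.46 mg/L

Mixed DO = (24.7×7.37 + 4.88×1.30)/(24.7+4.88) = 188.4/29.58 = 6.369 mg/L.
Mixed L₀ = (24.7×2.93 + 4.88×82.7)/(29.58) = 475.9/29.58 = 16.09 mg/L.
Initial deficit D₀ = C_s − DO₀ = 8.04 − 6.369 = 1.671 mg/L.
D(0.980) = [0.321×16.09/(1.50−0.321)](e^(−0.321×0.980) − e^(−1.50×0.980)) + 1.671 e^(−1.50×0.980)
= 4.381 × (0.7301 − 0.2299) + 1.671 × 0.2299 = 2.575 mg/L.
DO = 8.04 − 2.575 = 5.465 mg/L.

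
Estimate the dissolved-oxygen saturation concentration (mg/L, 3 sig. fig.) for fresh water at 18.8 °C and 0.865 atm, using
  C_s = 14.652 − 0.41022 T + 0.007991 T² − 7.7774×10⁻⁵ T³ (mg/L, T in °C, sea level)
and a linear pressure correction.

At sea level: C_s = 14.652 − 0.41022×18.8 + 0.007991×18.8² − 7.7774×10⁻⁵×18.8³ = 9.247 mg/L.
Pressure correction: C_s' = 9.247 × 0.865 = 7.999 mg/L.

C_s ≈ 8.00 mg/L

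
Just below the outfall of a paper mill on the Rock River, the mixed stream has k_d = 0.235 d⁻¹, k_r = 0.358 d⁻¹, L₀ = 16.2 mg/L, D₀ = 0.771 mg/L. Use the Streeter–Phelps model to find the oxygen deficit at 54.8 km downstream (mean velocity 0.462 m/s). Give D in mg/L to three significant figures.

D ≈ 3.95 mg/L

Travel time t = x/v = 54.8 km / (0.462 m/s) = 54800 m / 0.462 m/s = 118600 s = 1.373 d.
k_d L₀/(k_r−k_d) = 0.235×16.2/(0.358−0.235) = 3.807/0.1230 = 30.95 mg/L.
e^(−k_d t) = e^(−0.235×1.373) = 0.7242; e^(−k_r t) = e^(−0.358×1.373) = 0.6117.
D = 30.95 × (0.7242 − 0.6117) + 0.771 × 0.6117 = 3.483 + 0.4716 = 3.955 mg/L.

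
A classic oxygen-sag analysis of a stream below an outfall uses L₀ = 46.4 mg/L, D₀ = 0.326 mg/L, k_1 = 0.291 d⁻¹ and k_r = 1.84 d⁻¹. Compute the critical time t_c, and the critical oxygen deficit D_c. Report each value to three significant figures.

t_c ≈ 1.17 d; D_c ≈ 5.23 mg/L

t_c = [1/(k_r−k_1)] ln[(k_r/k_1)(1 − D₀(k_r−k_1)/(k_1 L₀))]
= [1/(1.84−0.291)] ln[(1.84/0.291)(1 − 0.326×1.549/(0.291×46.4))]
= (1/1.549) ln[6.323 × 0.9626] = 0.6456 × ln(6.087) = 0.6456 × 1.806 = 1.166 d.
L(t_c) = L₀ e^(−k_1 t_c) = 46.4 × 0.7123 = 33.05 mg/L, and at the critical point k_r D_c = k_1 L, so D_c = (0.291/1.84) × 33.05 = 5.227 mg/L.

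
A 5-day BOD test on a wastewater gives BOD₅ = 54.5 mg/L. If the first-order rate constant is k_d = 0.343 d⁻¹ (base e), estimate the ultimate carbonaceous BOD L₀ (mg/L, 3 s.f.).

BOD₅ = L₀(1 − e^(−5k_d)) ⇒ L₀ = BOD₅ / (1 − e^(−5×0.343))
= 54.5 / (1 − 0.1800) = 54.5 / 0.8200 = 66.46 mg/L.

L₀ ≈ 66.5 mg/L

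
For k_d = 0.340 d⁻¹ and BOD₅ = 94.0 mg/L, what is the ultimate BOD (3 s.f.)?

L₀ ≈ 115 mg/L

BOD₅ = L₀(1 − e^(−5k_d)) ⇒ L₀ = BOD₅ / (1 − e^(−5×0.340))
= 94.0 / (1 − 0.1827) = 94.0 / 0.8173 = 115.0 mg/L.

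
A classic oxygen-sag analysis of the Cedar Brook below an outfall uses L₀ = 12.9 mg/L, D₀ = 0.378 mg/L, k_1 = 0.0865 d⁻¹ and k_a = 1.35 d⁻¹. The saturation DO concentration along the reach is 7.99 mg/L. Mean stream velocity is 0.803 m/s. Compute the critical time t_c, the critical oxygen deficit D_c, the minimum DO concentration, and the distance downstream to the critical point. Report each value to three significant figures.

t_c ≈ 1.73 d; D_c ≈ 0.712 mg/L; min DO ≈ 7.28 mg/L; x_c ≈ 120 km

With k_a/k_1 = 15.61 and 1 − D₀(k_a−k_1)/(k_1 L₀) = 0.5720,
t_c = ln(15.61 × 0.5720) / (1.35 − 0.0865) = ln(8.927) / 1.264 = 2.189/1.264 = 1.733 d.
L(t_c) = L₀ e^(−k_1 t_c) = 12.9 × 0.8608 = 11.10 mg/L, and at the critical point k_a D_c = k_1 L, so D_c = (0.0865/1.35) × 11.10 = 0.7115 mg/L.
Minimum DO = C_s − D_c = 7.99 − 0.7115 = 7.278 mg/L.
x_c = v t_c = 0.803 m/s × 1.733 d × 86400 s/d = 120200 m ≈ 120 km.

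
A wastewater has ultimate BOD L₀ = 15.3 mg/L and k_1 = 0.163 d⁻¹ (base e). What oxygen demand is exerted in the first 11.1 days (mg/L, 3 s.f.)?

y ≈ 12.8 mg/L

y_t = L₀(1 − e^(−k_1 t)) = 15.3 × (1 − e^(−0.163×11.1))
= 15.3 × (1 − 0.1638) = 15.3 × 0.8362 = 12.79 mg/L.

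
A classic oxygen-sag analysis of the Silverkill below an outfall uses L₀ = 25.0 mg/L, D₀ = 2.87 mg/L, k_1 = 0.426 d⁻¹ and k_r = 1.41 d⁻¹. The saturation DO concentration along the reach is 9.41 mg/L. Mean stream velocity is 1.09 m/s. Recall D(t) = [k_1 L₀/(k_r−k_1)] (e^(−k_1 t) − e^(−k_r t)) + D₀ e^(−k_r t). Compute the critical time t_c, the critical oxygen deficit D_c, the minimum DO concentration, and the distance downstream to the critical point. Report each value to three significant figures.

t_c ≈ 0.903 d; D_c ≈ 5.14 mg/L; min DO ≈ 4.27 mg/L; x_c ≈ 85.1 km

t_c = [1/(k_r−k_1)] ln[(k_r/k_1)(1 − D₀(k_r−k_1)/(k_1 L₀))]
= [1/(1.41−0.426)] ln[(1.41/0.426)(1 − 2.87×0.9840/(0.426×25.0))]
= (1/0.9840) ln[3.310 × 0.7348] = 1.016 × ln(2.432) = 1.016 × 0.8888 = 0.9032 d.
L(t_c) = L₀ e^(−k_1 t_c) = 25.0 × 0.6806 = 17.02 mg/L, and at the critical point k_r D_c = k_1 L, so D_c = (0.426/1.41) × 17.02 = 5.141 mg/L.
Minimum DO = C_s − D_c = 9.41 − 5.141 = 4.269 mg/L.
x_c = v t_c = 1.09 m/s × 0.9032 d × 86400 s/d = 85060 m ≈ 85.1 km.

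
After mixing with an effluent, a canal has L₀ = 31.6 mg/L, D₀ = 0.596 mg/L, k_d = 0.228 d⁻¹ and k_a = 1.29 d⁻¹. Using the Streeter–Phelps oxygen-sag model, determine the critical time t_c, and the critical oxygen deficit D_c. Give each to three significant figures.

t_c ≈ 1.55 d; D_c ≈ 3.93 mg/L

At the critical point dD/dt = 0, so k_d L₀ e^(−k_d t) = k_a D. Substituting D(t) from the Streeter–Phelps equation and solving for t gives
t_c = ln[(k_a/k_d)(1 − D₀(k_a−k_d)/(k_d L₀))] / (k_a−k_d).
Here k_a−k_d = 1.062 d⁻¹ and 1 − D₀(k_a−k_d)/(k_d L₀) = 1 − 0.596×1.062/(0.228×31.6) = 0.9121, so
t_c = ln(5.658 × 0.9121) / 1.062 = 1.641 / 1.062 = 1.545 d.
L(t_c) = L₀ e^(−k_d t_c) = 31.6 × 0.7031 = 22.22 mg/L, and at the critical point k_a D_c = k_d L, so D_c = (0.228/1.29) × 22.22 = 3.927 mg/L.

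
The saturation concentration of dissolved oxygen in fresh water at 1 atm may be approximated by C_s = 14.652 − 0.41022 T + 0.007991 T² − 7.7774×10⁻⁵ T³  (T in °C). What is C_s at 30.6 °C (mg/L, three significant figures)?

C_s ≈ 7.35 mg/L

C_s = 14.652 − 0.41022×30.6 + 0.007991×30.6² − 7.7774×10⁻⁵×30.6³ = 7.353 mg/L.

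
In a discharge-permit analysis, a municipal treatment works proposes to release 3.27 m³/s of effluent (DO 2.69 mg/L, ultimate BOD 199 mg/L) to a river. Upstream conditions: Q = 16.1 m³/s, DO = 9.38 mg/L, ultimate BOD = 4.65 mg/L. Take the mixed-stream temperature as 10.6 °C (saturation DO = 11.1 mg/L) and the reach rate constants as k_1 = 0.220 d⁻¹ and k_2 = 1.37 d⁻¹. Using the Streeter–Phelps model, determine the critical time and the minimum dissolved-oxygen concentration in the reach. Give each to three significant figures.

Mixed DO = (16.1×9.38 + 3.27×2.69)/(16.1+3.27) = 159.8/19.37 = 8.251 mg/L.
Mixed L₀ = (16.1×4.65 + 3.27×199)/(19.37) = 725.6/19.37 = 37.46 mg/L.
Initial deficit D₀ = C_s − DO₀ = 11.1 − 8.251 = 2.849 mg/L.
t_c = (1/1.150) ln[(1.37/0.220)(1 − 2.849×1.150/(0.220×37.46))] = 0.8696 × ln(3.751) = 1.150 d.
D_c = (0.220/1.37) × 37.46 × e^(−0.220×1.150) = 0.1606 × 37.46 × 0.7765 = 4.671 mg/L.
Minimum DO = 11.1 − 4.671 = 6.429 mg/L.

t_c ≈ 1.15 d; minimum DO ≈ 6.43 mg/L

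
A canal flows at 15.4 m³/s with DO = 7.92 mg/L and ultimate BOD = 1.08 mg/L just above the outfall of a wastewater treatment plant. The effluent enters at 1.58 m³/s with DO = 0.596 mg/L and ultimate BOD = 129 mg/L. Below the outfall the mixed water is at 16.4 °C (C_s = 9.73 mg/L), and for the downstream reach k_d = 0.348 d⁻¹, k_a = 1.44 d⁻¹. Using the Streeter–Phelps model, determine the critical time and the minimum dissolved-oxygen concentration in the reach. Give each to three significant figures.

t_c ≈ 0.456 d; minimum DO ≈ 7.05 mg/L

Mixed DO = (15.4×7.92 + 1.58×0.596)/(15.4+1.58) = 122.9/16.98 = 7.238 mg/L.
Mixed L₀ = (15.4×1.08 + 1.58×129)/(16.98) = 220.5/16.98 = 12.98 mg/L.
Initial deficit D₀ = C_s − DO₀ = 9.73 − 7.238 = 2.492 mg/L.
t_c = (1/1.092) ln[(1.44/0.348)(1 − 2.492×1.092/(0.348×12.98))] = 0.9158 × ln(1.646) = 0.4564 d.
D_c = (0.348/1.44) × 12.98 × e^(−0.348×0.4564) = 0.2417 × 12.98 × 0.8531 = 2.677 mg/L.
Minimum DO = 9.73 − 2.677 = 7.053 mg/L.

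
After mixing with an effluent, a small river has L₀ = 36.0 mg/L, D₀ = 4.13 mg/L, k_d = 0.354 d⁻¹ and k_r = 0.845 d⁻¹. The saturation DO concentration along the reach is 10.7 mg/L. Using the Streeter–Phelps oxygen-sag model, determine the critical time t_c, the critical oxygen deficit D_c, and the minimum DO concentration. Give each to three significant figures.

At the critical point dD/dt = 0, so k_d L₀ e^(−k_d t) = k_r D. Substituting D(t) from the Streeter–Phelps equation and solving for t gives
t_c = ln[(k_r/k_d)(1 − D₀(k_r−k_d)/(k_d L₀))] / (k_r−k_d).
Here k_r−k_d = 0.4910 d⁻¹ and 1 − D₀(k_r−k_d)/(k_d L₀) = 1 − 4.13×0.4910/(0.354×36.0) = 0.8409, so
t_c = ln(2.387 × 0.8409) / 0.4910 = 0.6967 / 0.4910 = 1.419 d.
L(t_c) = L₀ e^(−k_d t_c) = 36.0 × 0.6051 = 21.78 mg/L, and at the critical point k_r D_c = k_d L, so D_c = (0.354/0.845) × 21.78 = 9.126 mg/L.
Minimum DO = C_s − D_c = 10.7 − 9.126 = 1.574 mg/L.

t_c ≈ 1.42 d; D_c ≈ 9.13 mg/L; min DO ≈ 1.57 mg/L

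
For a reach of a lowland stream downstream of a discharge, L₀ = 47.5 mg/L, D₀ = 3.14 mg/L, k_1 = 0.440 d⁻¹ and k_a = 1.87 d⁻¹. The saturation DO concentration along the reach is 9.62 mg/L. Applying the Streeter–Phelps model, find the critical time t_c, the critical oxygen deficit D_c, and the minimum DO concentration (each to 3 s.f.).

t_c = [1/(k_a−k_1)] ln[(k_a/k_1)(1 − D₀(k_a−k_1)/(k_1 L₀))]
= [1/(1.87−0.440)] ln[(1.87/0.440)(1 − 3.14×1.430/(0.440×47.5))]
= (1/1.430) ln[4.250 × 0.7852] = 0.6993 × ln(3.337) = 0.6993 × 1.205 = 0.8427 d.
L(t_c) = L₀ e^(−k_1 t_c) = 47.5 × 0.6902 = 32.78 mg/L, and at the critical point k_a D_c = k_1 L, so D_c = (0.440/1.87) × 32.78 = 7.714 mg/L.
Minimum DO = C_s − D_c = 9.62 − 7.714 = 1.906 mg/L.

t_c ≈ 0.843 d; D_c ≈ 7.71 mg/L; min DO ≈ 1.91 mg/L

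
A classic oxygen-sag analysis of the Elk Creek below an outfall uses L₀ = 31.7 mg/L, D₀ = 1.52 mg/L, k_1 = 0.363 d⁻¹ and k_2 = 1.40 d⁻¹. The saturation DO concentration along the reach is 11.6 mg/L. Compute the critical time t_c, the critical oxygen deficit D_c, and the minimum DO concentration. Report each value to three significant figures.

With k_2/k_1 = 3.857 and 1 − D₀(k_2−k_1)/(k_1 L₀) = 0.8630,
t_c = ln(3.857 × 0.8630) / (1.40 − 0.363) = ln(3.328) / 1.037 = 1.203/1.037 = 1.160 d.
D_c = (k_1/k_2) L₀ e^(−k_1 t_c) = (0.363/1.40) × 31.7 × e^(−0.363×1.160) = 0.2593 × 31.7 × 0.6564 = 5.395 mg/L.
Minimum DO = C_s − D_c = 11.6 − 5.395 = 6.205 mg/L.

t_c ≈ 1.16 d; D_c ≈ 5.40 mg/L; min DO ≈ 6.20 mg/L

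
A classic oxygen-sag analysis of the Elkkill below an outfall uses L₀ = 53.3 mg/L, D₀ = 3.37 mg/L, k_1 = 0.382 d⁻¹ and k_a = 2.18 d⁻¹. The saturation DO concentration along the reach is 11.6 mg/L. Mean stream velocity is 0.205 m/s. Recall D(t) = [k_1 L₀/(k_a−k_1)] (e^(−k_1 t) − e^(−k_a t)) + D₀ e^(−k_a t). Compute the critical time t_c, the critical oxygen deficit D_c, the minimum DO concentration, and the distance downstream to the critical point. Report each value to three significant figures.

With k_a/k_1 = 5.707 and 1 − D₀(k_a−k_1)/(k_1 L₀) = 0.7024,
t_c = ln(5.707 × 0.7024) / (2.18 − 0.382) = ln(4.008) / 1.798 = 1.388/1.798 = 0.7722 d.
L(t_c) = L₀ e^(−k_1 t_c) = 53.3 × 0.7445 = 39.68 mg/L, and at the critical point k_a D_c = k_1 L, so D_c = (0.382/2.18) × 39.68 = 6.954 mg/L.
Minimum DO = C_s − D_c = 11.6 − 6.954 = 4.646 mg/L.
x_c = v t_c = 0.205 m/s × 0.7722 d × 86400 s/d = 13680 m ≈ 13.7 km.

t_c ≈ 0.772 d; D_c ≈ 6.95 mg/L; min DO ≈ 4.65 mg/L; x_c ≈ 13.7 km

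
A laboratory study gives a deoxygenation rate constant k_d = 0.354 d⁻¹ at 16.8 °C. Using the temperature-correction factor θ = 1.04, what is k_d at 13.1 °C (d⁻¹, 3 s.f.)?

k_d(T₂) = k_d(T₁) · θ^(T₂−T₁) = 0.354 × 1.04^(13.1−16.8)
= 0.354 × 1.04^-3.70 = 0.354 × 0.8649 = 0.3062 d⁻¹.

k_d ≈ 0.306 d⁻¹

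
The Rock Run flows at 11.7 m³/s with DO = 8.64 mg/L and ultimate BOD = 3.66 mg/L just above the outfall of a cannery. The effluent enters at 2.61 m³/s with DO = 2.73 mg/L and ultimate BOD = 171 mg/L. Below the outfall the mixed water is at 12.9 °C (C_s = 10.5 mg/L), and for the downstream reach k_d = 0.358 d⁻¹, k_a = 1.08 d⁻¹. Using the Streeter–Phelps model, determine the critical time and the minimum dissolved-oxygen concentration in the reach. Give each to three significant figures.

t_c ≈ 1.27 d; minimum DO ≈ 3.30 mg/L

Mixed DO = (11.7×8.64 + 2.61×2.73)/(11.7+2.61) = 108.2/14.31 = 7.562 mg/L.
Mixed L₀ = (11.7×3.66 + 2.61×171)/(14.31) = 489.1/14.31 = 34.18 mg/L.
Initial deficit D₀ = C_s − DO₀ = 10.5 − 7.562 = 2.938 mg/L.
t_c = (1/0.7220) ln[(1.08/0.358)(1 − 2.938×0.7220/(0.358×34.18))] = 1.385 × ln(2.494) = 1.266 d.
D_c = (0.358/1.08) × 34.18 × e^(−0.358×1.266) = 0.3315 × 34.18 × 0.6356 = 7.202 mg/L.
Minimum DO = 10.5 − 7.202 = 3.298 mg/L.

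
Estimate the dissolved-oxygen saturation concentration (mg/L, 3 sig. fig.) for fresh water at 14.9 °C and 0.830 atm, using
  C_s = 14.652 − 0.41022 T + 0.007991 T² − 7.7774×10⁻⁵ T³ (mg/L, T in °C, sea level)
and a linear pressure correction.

At sea level: C_s = 14.652 − 0.41022×14.9 + 0.007991×14.9² − 7.7774×10⁻⁵×14.9³ = 10.06 mg/L.
Pressure correction: C_s' = 10.06 × 0.830 = 8.347 mg/L.

C_s ≈ 8.35 mg/L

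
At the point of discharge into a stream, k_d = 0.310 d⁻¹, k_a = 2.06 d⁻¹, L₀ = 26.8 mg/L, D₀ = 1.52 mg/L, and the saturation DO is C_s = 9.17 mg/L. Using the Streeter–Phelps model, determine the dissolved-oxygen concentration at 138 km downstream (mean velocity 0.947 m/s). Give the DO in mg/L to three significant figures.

DO ≈ 6.46 mg/L

Travel time t = x/v = 138 km / (0.947 m/s) = 138000 m / 0.947 m/s = 145700 s = 1.687 d.
k_d L₀/(k_a−k_d) = 0.310×26.8/(2.06−0.310) = 8.308/1.750 = 4.747 mg/L.
e^(−k_d t) = e^(−0.310×1.687) = 0.5928; e^(−k_a t) = e^(−2.06×1.687) = 0.03098.
D = 4.747 × (0.5928 − 0.03098) + 1.52 × 0.03098 = 2.667 + 0.04709 = 2.714 mg/L.
DO = C_s − D = 9.17 − 2.714 = 6.456 mg/L.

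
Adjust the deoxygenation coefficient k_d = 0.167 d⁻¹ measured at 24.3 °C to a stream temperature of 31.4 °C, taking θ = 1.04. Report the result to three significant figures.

k_d(T₂) = k_d(T₁) · θ^(T₂−T₁) = 0.167 × 1.04^(31.4−24.3)
= 0.167 × 1.04^7.10 = 0.167 × 1.321 = 0.2206 d⁻¹.

k_d ≈ 0.221 d⁻¹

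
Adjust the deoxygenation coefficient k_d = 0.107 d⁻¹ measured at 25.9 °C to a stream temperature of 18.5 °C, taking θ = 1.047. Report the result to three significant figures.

k_d ≈ 0.0762 d⁻¹

k_d(T₂) = k_d(T₁) · θ^(T₂−T₁) = 0.107 × 1.047^(18.5−25.9)
= 0.107 × 1.047^-7.40 = 0.107 × 0.7119 = 0.07617 d⁻¹.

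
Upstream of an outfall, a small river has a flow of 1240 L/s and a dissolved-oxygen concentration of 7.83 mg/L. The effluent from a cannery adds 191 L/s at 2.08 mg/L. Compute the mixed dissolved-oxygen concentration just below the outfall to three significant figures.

Flow-weighted mixing: C = (Q_r C_r + Q_w C_w)/(Q_r + Q_w)
= (1240×7.83 + 191×2.08)/(1240 + 191) = 10110/1431 = 7.063 mg/L.

7.06 mg/L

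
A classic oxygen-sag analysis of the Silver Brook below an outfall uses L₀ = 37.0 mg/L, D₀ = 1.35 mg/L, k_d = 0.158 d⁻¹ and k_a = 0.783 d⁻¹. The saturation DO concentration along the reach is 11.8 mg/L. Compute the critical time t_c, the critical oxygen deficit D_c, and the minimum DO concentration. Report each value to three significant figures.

t_c ≈ 2.31 d; D_c ≈ 5.18 mg/L; min DO ≈ 6.62 mg/L

At the critical point dD/dt = 0, so k_d L₀ e^(−k_d t) = k_a D. Substituting D(t) from the Streeter–Phelps equation and solving for t gives
t_c = ln[(k_a/k_d)(1 − D₀(k_a−k_d)/(k_d L₀))] / (k_a−k_d).
Here k_a−k_d = 0.6250 d⁻¹ and 1 − D₀(k_a−k_d)/(k_d L₀) = 1 − 1.35×0.6250/(0.158×37.0) = 0.8557, so
t_c = ln(4.956 × 0.8557) / 0.6250 = 1.445 / 0.6250 = 2.311 d.
L(t_c) = L₀ e^(−k_d t_c) = 37.0 × 0.6940 = 25.68 mg/L, and at the critical point k_a D_c = k_d L, so D_c = (0.158/0.783) × 25.68 = 5.182 mg/L.
Minimum DO = C_s − D_c = 11.8 − 5.182 = 6.618 mg/L.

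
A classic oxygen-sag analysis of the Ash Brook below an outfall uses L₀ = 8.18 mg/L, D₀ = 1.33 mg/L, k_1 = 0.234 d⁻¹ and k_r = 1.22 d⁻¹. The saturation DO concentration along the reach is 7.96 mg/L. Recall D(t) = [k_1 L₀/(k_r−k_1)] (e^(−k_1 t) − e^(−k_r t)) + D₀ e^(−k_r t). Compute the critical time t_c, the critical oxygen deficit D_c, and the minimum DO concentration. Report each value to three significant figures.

t_c ≈ 0.503 d; D_c ≈ 1.39 mg/L; min DO ≈ 6.57 mg/L

At the critical point dD/dt = 0, so k_1 L₀ e^(−k_1 t) = k_r D. Substituting D(t) from the Streeter–Phelps equation and solving for t gives
t_c = ln[(k_r/k_1)(1 − D₀(k_r−k_1)/(k_1 L₀))] / (k_r−k_1).
Here k_r−k_1 = 0.9860 d⁻¹ and 1 − D₀(k_r−k_1)/(k_1 L₀) = 1 − 1.33×0.9860/(0.234×8.18) = 0.3149, so
t_c = ln(5.214 × 0.3149) / 0.9860 = 0.4958 / 0.9860 = 0.5028 d.
L(t_c) = L₀ e^(−k_1 t_c) = 8.18 × 0.8890 = 7.272 mg/L, and at the critical point k_r D_c = k_1 L, so D_c = (0.234/1.22) × 7.272 = 1.395 mg/L.
Minimum DO = C_s − D_c = 7.96 − 1.395 = 6.565 mg/L.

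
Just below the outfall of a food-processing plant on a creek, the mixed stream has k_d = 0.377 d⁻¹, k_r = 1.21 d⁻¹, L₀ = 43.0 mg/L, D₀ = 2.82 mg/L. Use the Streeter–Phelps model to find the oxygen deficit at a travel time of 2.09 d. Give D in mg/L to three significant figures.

k_d L₀/(k_r−k_d) = 0.377×43.0/(1.21−0.377) = 16.21/0.8330 = 19.46 mg/L.
e^(−k_d t) = e^(−0.377×2.090) = 0.4548; e^(−k_r t) = e^(−1.21×2.090) = 0.07975.
D = 19.46 × (0.4548 − 0.07975) + 2.82 × 0.07975 = 7.299 + 0.2249 = 7.524 mg/L.

D ≈ 7.52 mg/L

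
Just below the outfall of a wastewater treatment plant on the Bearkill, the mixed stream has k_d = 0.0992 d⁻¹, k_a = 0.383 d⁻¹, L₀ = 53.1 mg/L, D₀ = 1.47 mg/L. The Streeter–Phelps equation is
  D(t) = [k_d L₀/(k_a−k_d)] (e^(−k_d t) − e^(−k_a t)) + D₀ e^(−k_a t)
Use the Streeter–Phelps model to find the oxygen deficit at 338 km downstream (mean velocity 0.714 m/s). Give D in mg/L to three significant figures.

Travel time t = x/v = 338 km / (0.714 m/s) = 338000 m / 0.714 m/s = 473400 s = 5.479 d.
k_d L₀/(k_a−k_d) = 0.0992×53.1/(0.383−0.0992) = 5.268/0.2838 = 18.56 mg/L.
e^(−k_d t) = e^(−0.0992×5.479) = 0.5807; e^(−k_a t) = e^(−0.383×5.479) = 0.1226.
D = 18.56 × (0.5807 − 0.1226) + 1.47 × 0.1226 = 8.502 + 0.1803 = 8.682 mg/L.

D ≈ 8.68 mg/L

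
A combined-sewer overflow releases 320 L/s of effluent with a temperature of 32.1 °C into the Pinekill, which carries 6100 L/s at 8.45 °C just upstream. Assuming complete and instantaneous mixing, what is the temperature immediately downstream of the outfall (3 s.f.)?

Flow-weighted mixing: C = (Q_r C_r + Q_w C_w)/(Q_r + Q_w)
= (6100×8.45 + 320×32.1)/(6100 + 320) = 61820/6420 = 9.629 °C.

9.63 °C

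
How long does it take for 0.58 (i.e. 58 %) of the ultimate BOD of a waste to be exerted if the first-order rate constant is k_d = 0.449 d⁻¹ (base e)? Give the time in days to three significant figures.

t ≈ 1.93 d

y/L₀ = 1 − e^(−k_d t) = 0.58 ⇒ e^(−k_d t) = 0.420
t = −ln(0.420) / 0.449 = 0.8675 / 0.449 = 1.932 d.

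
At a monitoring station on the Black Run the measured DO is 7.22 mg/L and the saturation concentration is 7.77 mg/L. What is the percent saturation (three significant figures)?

92.9 % saturation

% saturation = C/C_s × 100 = 7.22/7.77 × 100 = 92.9 %.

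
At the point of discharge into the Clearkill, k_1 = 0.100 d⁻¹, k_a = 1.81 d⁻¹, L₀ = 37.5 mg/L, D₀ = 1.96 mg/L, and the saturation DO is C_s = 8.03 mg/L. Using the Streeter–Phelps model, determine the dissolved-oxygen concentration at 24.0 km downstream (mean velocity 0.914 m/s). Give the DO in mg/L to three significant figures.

DO ≈ 6.04 mg/L

Travel time t = x/v = 24.0 km / (0.914 m/s) = 24000 m / 0.914 m/s = 26260 s = 0.3039 d.
k_1 L₀/(k_a−k_1) = 0.100×37.5/(1.81−0.100) = 3.750/1.710 = 2.193 mg/L.
e^(−k_1 t) = e^(−0.100×0.3039) = 0.9701; e^(−k_a t) = e^(−1.81×0.3039) = 0.5769.
D = 2.193 × (0.9701 − 0.5769) + 1.96 × 0.5769 = 0.8622 + 1.131 = 1.993 mg/L.
DO = C_s − D = 8.03 − 1.993 = 6.037 mg/L.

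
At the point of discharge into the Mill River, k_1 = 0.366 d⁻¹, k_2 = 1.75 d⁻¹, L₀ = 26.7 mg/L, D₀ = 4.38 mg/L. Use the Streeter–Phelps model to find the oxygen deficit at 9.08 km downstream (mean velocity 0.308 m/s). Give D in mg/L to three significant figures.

Travel time t = x/v = 9.08 km / (0.308 m/s) = 9080 m / 0.308 m/s = 29480 s = 0.3412 d.
k_1 L₀/(k_2−k_1) = 0.366×26.7/(1.75−0.366) = 9.772/1.384 = 7.061 mg/L.
e^(−k_1 t) = e^(−0.366×0.3412) = 0.8826; e^(−k_2 t) = e^(−1.75×0.3412) = 0.5504.
D = 7.061 × (0.8826 − 0.5504) + 4.38 × 0.5504 = 2.346 + 2.411 = 4.756 mg/L.

D ≈ 4.76 mg/L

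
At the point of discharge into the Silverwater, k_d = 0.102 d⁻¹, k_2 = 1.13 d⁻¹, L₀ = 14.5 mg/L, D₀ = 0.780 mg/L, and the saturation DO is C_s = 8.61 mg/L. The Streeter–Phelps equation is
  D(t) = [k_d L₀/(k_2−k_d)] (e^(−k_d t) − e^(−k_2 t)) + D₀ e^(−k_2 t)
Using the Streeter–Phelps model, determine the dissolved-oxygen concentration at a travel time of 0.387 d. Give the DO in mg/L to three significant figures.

k_d L₀/(k_2−k_d) = 0.102×14.5/(1.13−0.102) = 1.479/1.028 = 1.439 mg/L.
e^(−k_d t) = e^(−0.102×0.3870) = 0.9613; e^(−k_2 t) = e^(−1.13×0.3870) = 0.6458.
D = 1.439 × (0.9613 − 0.6458) + 0.780 × 0.6458 = 0.4539 + 0.5037 = 0.9577 mg/L.
DO = C_s − D = 8.61 − 0.9577 = 7.652 mg/L.

DO ≈ 7.65 mg/L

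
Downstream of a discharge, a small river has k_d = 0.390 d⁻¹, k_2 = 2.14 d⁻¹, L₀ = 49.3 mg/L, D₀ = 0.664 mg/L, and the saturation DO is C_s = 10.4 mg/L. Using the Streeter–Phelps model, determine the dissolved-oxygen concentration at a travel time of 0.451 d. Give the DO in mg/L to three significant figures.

k_d L₀/(k_2−k_d) = 0.390×49.3/(2.14−0.390) = 19.23/1.750 = 10.99 mg/L.
e^(−k_d t) = e^(−0.390×0.4510) = 0.8387; e^(−k_2 t) = e^(−2.14×0.4510) = 0.3809.
D = 10.99 × (0.8387 − 0.3809) + 0.664 × 0.3809 = 5.030 + 0.2529 = 5.283 mg/L.
DO = C_s − D = 10.4 − 5.283 = 5.117 mg/L.

DO ≈ 5.12 mg/L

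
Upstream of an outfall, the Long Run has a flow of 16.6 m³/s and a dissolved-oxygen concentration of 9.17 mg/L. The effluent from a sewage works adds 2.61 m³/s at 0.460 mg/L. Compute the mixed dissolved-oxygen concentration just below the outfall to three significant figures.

Flow-weighted mixing: C = (Q_r C_r + Q_w C_w)/(Q_r + Q_w)
= (16.6×9.17 + 2.61×0.460)/(16.6 + 2.61) = 153.4/19.21 = 7.987 mg/L.

7.99 mg/L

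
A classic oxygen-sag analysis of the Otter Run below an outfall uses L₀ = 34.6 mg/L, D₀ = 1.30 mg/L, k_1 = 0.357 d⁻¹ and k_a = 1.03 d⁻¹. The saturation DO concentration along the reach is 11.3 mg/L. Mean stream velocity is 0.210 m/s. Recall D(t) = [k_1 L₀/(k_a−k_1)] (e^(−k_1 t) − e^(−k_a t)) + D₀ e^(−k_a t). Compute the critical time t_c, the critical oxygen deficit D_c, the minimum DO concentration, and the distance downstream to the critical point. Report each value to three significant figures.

t_c = [1/(k_a−k_1)] ln[(k_a/k_1)(1 − D₀(k_a−k_1)/(k_1 L₀))]
= [1/(1.03−0.357)] ln[(1.03/0.357)(1 − 1.30×0.6730/(0.357×34.6))]
= (1/0.6730) ln[2.885 × 0.9292] = 1.486 × ln(2.681) = 1.486 × 0.9861 = 1.465 d.
D_c = (k_1/k_a) L₀ e^(−k_1 t_c) = (0.357/1.03) × 34.6 × e^(−0.357×1.465) = 0.3466 × 34.6 × 0.5927 = 7.108 mg/L.
Minimum DO = C_s − D_c = 11.3 − 7.108 = 4.192 mg/L.
x_c = v t_c = 0.210 m/s × 1.465 d × 86400 s/d = 26590 m ≈ 26.6 km.

t_c ≈ 1.47 d; D_c ≈ 7.11 mg/L; min DO ≈ 4.19 mg/L; x_c ≈ 26.6 km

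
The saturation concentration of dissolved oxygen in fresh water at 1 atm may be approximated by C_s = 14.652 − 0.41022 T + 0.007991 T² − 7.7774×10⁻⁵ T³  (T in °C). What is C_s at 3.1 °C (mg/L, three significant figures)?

C_s = 14.652 − 0.41022×3.1 + 0.007991×3.1² − 7.7774×10⁻⁵×3.1³ = 13.45 mg/L.

C_s ≈ 13.5 mg/L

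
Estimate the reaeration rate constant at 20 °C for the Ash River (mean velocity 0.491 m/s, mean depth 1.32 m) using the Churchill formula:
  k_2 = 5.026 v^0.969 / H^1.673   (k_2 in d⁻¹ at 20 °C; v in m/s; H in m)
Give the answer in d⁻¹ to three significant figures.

k_2 = 5.026 × 0.491^0.969 / 1.32^1.673 = 5.026 × 0.5019 / 1.591 = 1.585 d⁻¹.

k_2 ≈ 1.59 d⁻¹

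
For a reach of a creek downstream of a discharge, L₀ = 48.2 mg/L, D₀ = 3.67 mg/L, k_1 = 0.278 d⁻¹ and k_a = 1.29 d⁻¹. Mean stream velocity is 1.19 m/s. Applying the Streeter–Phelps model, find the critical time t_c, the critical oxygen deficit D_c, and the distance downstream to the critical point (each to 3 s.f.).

t_c = [1/(k_a−k_1)] ln[(k_a/k_1)(1 − D₀(k_a−k_1)/(k_1 L₀))]
= [1/(1.29−0.278)] ln[(1.29/0.278)(1 − 3.67×1.012/(0.278×48.2))]
= (1/1.012) ln[4.640 × 0.7228] = 0.9881 × ln(3.354) = 0.9881 × 1.210 = 1.196 d.
L(t_c) = L₀ e^(−k_1 t_c) = 48.2 × 0.7172 = 34.57 mg/L, and at the critical point k_a D_c = k_1 L, so D_c = (0.278/1.29) × 34.57 = 7.449 mg/L.
x_c = v t_c = 1.19 m/s × 1.196 d × 86400 s/d = 123000 m ≈ 123 km.

t_c ≈ 1.20 d; D_c ≈ 7.45 mg/L; x_c ≈ 123 km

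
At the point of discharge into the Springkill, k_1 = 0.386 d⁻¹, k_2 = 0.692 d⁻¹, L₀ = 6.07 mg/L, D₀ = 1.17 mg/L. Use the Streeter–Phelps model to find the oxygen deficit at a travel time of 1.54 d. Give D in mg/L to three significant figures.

k_1 L₀/(k_2−k_1) = 0.386×6.07/(0.692−0.386) = 2.343/0.3060 = 7.657 mg/L.
e^(−k_1 t) = e^(−0.386×1.540) = 0.5519; e^(−k_2 t) = e^(−0.692×1.540) = 0.3445.
D = 7.657 × (0.5519 − 0.3445) + 1.17 × 0.3445 = 1.588 + 0.4031 = 1.991 mg/L.

D ≈ 1.99 mg/L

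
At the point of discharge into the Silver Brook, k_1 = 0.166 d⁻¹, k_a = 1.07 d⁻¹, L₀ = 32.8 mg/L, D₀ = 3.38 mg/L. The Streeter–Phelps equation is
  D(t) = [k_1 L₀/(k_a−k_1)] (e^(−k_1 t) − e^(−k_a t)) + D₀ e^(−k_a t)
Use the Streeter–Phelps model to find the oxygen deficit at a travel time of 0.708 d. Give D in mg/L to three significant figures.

k_1 L₀/(k_a−k_1) = 0.166×32.8/(1.07−0.166) = 5.445/0.9040 = 6.023 mg/L.
e^(−k_1 t) = e^(−0.166×0.7080) = 0.8891; e^(−k_a t) = e^(−1.07×0.7080) = 0.4688.
D = 6.023 × (0.8891 − 0.4688) + 3.38 × 0.4688 = 2.532 + 1.585 = 4.116 mg/L.

D ≈ 4.12 mg/L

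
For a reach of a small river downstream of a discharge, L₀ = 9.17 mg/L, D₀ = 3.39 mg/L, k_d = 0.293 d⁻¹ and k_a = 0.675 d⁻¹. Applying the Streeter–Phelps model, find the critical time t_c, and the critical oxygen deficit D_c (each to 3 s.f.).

At the critical point dD/dt = 0, so k_d L₀ e^(−k_d t) = k_a D. Substituting D(t) from the Streeter–Phelps equation and solving for t gives
t_c = ln[(k_a/k_d)(1 − D₀(k_a−k_d)/(k_d L₀))] / (k_a−k_d).
Here k_a−k_d = 0.3820 d⁻¹ and 1 − D₀(k_a−k_d)/(k_d L₀) = 1 − 3.39×0.3820/(0.293×9.17) = 0.5180, so
t_c = ln(2.304 × 0.5180) / 0.3820 = 0.1768 / 0.3820 = 0.4628 d.
D_c = (k_d/k_a) L₀ e^(−k_d t_c) = (0.293/0.675) × 9.17 × e^(−0.293×0.4628) = 0.4341 × 9.17 × 0.8732 = 3.476 mg/L.

t_c ≈ 0.463 d; D_c ≈ 3.48 mg/L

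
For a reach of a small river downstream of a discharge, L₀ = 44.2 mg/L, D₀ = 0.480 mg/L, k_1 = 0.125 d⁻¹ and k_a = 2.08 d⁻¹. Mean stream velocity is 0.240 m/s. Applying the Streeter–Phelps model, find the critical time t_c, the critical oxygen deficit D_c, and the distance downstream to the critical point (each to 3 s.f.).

t_c ≈ 1.34 d; D_c ≈ 2.25 mg/L; x_c ≈ 27.8 km

t_c = [1/(k_a−k_1)] ln[(k_a/k_1)(1 − D₀(k_a−k_1)/(k_1 L₀))]
= [1/(2.08−0.125)] ln[(2.08/0.125)(1 − 0.480×1.955/(0.125×44.2))]
= (1/1.955) ln[16.64 × 0.8302] = 0.5115 × ln(13.81) = 0.5115 × 2.626 = 1.343 d.
L(t_c) = L₀ e^(−k_1 t_c) = 44.2 × 0.8455 = 37.37 mg/L, and at the critical point k_a D_c = k_1 L, so D_c = (0.125/2.08) × 37.37 = 2.246 mg/L.
x_c = v t_c = 0.240 m/s × 1.343 d × 86400 s/d = 27850 m ≈ 27.8 km.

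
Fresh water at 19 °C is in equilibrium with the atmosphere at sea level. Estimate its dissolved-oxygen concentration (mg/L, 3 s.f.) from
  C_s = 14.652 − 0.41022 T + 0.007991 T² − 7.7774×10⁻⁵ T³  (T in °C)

C_s = 14.652 − 0.41022×19 + 0.007991×19² − 7.7774×10⁻⁵×19³ = 9.209 mg/L.

C_s ≈ 9.21 mg/L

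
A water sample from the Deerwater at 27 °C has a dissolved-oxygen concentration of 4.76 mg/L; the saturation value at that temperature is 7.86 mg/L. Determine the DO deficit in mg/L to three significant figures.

D = C_s − C = 7.86 − 4.76 = 3.10 mg/L.

D ≈ 3.10 mg/L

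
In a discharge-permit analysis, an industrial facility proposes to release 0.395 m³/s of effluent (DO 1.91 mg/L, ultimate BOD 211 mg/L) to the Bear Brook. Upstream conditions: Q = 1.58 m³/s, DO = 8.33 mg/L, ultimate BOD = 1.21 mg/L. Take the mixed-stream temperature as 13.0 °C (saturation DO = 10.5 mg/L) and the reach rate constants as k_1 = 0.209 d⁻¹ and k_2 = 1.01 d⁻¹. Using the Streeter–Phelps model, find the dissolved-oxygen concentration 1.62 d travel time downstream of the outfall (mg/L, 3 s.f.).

Mixed DO = (1.58×8.33 + 0.395×1.91)/(1.58+0.395) = 13.92/1.975 = 7.046 mg/L.
Mixed L₀ = (1.58×1.21 + 0.395×211)/(1.975) = 85.26/1.975 = 43.17 mg/L.
Initial deficit D₀ = C_s − DO₀ = 10.5 − 7.046 = 3.454 mg/L.
D(1.62) = [0.209×43.17/(1.01−0.209)](e^(−0.209×1.62) − e^(−1.01×1.62)) + 3.454 e^(−1.01×1.62)
= 11.26 × (0.7128 − 0.1947) + 3.454 × 0.1947 = 6.508 mg/L.
DO = 10.5 − 6.508 = 3.992 mg/L.

DO ≈ 3.99 mg/L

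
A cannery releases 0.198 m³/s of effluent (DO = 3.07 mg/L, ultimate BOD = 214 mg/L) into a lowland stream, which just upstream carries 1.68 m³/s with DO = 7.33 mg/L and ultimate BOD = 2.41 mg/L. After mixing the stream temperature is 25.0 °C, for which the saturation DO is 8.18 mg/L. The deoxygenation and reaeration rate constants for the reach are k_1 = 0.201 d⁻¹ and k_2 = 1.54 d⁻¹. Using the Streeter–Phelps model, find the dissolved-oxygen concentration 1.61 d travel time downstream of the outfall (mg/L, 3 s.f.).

DO ≈ 5.70 mg/L

Mixed DO = (1.68×7.33 + 0.198×3.07)/(1.68+0.198) = 12.92/1.878 = 6.881 mg/L.
Mixed L₀ = (1.68×2.41 + 0.198×214)/(1.878) = 46.42/1.878 = 24.72 mg/L.
Initial deficit D₀ = C_s − DO₀ = 8.18 − 6.881 = 1.299 mg/L.
D(1.61) = [0.201×24.72/(1.54−0.201)](e^(−0.201×1.61) − e^(−1.54×1.61)) + 1.299 e^(−1.54×1.61)
= 3.711 × (0.7235 − 0.08379) + 1.299 × 0.08379 = 2.483 mg/L.
DO = 8.18 − 2.483 = 5.697 mg/L.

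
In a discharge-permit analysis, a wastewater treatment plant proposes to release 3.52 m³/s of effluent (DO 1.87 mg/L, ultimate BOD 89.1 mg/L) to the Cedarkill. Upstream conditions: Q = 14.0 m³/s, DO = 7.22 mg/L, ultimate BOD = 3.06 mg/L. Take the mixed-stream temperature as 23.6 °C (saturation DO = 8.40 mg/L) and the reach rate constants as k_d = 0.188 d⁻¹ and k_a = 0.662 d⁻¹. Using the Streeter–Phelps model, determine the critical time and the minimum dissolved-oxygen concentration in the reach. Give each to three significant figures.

Mixed DO = (14.0×7.22 + 3.52×1.87)/(14.0+3.52) = 107.7/17.52 = 6.145 mg/L.
Mixed L₀ = (14.0×3.06 + 3.52×89.1)/(17.52) = 356.5/17.52 = 20.35 mg/L.
Initial deficit D₀ = C_s − DO₀ = 8.40 − 6.145 = 2.255 mg/L.
t_c = (1/0.4740) ln[(0.662/0.188)(1 − 2.255×0.4740/(0.188×20.35))] = 2.110 × ln(2.537) = 1.964 d.
D_c = (0.188/0.662) × 20.35 × e^(−0.188×1.964) = 0.2840 × 20.35 × 0.6912 = 3.994 mg/L.
Minimum DO = 8.40 − 3.994 = 4.406 mg/L.

t_c ≈ 1.96 d; minimum DO ≈ 4.41 mg/L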